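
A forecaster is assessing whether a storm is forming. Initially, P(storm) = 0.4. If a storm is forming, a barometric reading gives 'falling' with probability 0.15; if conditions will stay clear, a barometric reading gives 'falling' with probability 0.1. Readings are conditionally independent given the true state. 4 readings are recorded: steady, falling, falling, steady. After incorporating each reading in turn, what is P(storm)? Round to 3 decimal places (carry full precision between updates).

0.572

After 'steady': P(storm) = 0.85·0.4000 / (0.85·0.4000 + 0.9·0.6000) ≈ 0.3864
After 'falling': P(storm) = 0.15·0.3864 / (0.15·0.3864 + 0.1·0.6136) ≈ 0.4857
After 'falling': P(storm) = 0.15·0.4857 / (0.15·0.4857 + 0.1·0.5143) ≈ 0.5862
After 'steady': P(storm) = 0.85·0.5862 / (0.85·0.5862 + 0.9·0.4138) ≈ 0.5723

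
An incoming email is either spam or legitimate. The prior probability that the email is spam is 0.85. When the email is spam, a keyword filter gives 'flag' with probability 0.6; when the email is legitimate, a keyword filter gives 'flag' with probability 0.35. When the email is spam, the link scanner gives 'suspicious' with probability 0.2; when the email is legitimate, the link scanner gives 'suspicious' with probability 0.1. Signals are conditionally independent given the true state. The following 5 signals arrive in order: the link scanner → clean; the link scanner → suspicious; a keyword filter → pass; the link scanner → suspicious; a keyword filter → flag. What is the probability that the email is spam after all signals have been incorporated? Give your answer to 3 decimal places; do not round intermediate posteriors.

After the link scanner='clean': P(spam) = 0.8·0.8500 / (0.8·0.8500 + 0.9·0.1500) ≈ 0.8344
After the link scanner='suspicious': P(spam) = 0.2·0.8344 / (0.2·0.8344 + 0.1·0.1656) ≈ 0.9097
After a keyword filter='pass': P(spam) = 0.4·0.9097 / (0.4·0.9097 + 0.65·0.0903) ≈ 0.8611
After the link scanner='suspicious': P(spam) = 0.2·0.8611 / (0.2·0.8611 + 0.1·0.1389) ≈ 0.9254
After a keyword filter='flag': P(spam) = 0.6·0.9254 / (0.6·0.9254 + 0.35·0.0746) ≈ 0.9551

0.955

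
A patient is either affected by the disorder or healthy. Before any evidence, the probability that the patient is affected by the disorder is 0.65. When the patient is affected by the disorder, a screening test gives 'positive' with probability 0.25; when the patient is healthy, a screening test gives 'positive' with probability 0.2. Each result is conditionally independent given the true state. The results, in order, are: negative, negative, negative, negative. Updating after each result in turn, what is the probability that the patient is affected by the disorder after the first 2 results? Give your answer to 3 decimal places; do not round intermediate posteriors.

After 'negative': P(affected) = 0.75·0.6500 / (0.75·0.6500 + 0.8·0.3500) ≈ 0.6352
After 'negative': P(affected) = 0.75·0.6352 / (0.75·0.6352 + 0.8·0.3648) ≈ 0.6201

0.620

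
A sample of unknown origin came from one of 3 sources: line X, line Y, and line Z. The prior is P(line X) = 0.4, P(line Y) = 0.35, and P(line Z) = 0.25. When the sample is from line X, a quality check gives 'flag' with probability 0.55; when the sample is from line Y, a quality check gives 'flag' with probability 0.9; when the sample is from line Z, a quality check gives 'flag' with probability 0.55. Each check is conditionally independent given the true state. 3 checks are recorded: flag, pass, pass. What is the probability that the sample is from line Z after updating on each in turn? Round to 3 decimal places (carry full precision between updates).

After 'flag': normaliser = 0.55·0.4000 + 0.9·0.3500 + 0.55·0.2500; P(line X) ≈ 0.3271, P(line Y) ≈ 0.4684, P(line Z) ≈ 0.2045
After 'pass': normaliser = 0.45·0.3271 + 0.1·0.4684 + 0.45·0.2045; P(line X) ≈ 0.5146, P(line Y) ≈ 0.1637, P(line Z) ≈ 0.3216
After 'pass': normaliser = 0.45·0.5146 + 0.1·0.1637 + 0.45·0.3216; P(line X) ≈ 0.5897, P(line Y) ≈ 0.0417, P(line Z) ≈ 0.3686

0.369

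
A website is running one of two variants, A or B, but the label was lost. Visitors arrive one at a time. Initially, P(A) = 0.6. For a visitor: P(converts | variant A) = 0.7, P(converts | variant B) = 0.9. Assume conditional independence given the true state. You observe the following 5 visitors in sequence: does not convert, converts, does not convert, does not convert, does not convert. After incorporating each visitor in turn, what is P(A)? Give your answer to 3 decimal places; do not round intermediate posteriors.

After 'does not convert': P(A) = 0.3·0.6000 / (0.3·0.6000 + 0.1·0.4000) ≈ 0.8182
After 'converts': P(A) = 0.7·0.8182 / (0.7·0.8182 + 0.9·0.1818) ≈ 0.7778
After 'does not convert': P(A) = 0.3·0.7778 / (0.3·0.7778 + 0.1·0.2222) ≈ 0.9130
After 'does not convert': P(A) = 0.3·0.9130 / (0.3·0.9130 + 0.1·0.0870) ≈ 0.9692
After 'does not convert': P(A) = 0.3·0.9692 / (0.3·0.9692 + 0.1·0.0308) ≈ 0.9895

0.990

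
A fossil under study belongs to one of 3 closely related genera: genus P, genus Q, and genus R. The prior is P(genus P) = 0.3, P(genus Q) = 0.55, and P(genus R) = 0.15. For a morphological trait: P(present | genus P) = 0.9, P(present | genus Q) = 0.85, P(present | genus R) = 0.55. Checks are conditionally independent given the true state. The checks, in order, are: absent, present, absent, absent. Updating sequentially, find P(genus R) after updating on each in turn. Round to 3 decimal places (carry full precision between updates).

After 'absent': normaliser = 0.1·0.3000 + 0.15·0.5500 + 0.45·0.1500; P(genus P) ≈ 0.1667, P(genus Q) ≈ 0.4583, P(genus R) ≈ 0.3750
After 'present': normaliser = 0.9·0.1667 + 0.85·0.4583 + 0.55·0.3750; P(genus P) ≈ 0.2011, P(genus Q) ≈ 0.5223, P(genus R) ≈ 0.2765
After 'absent': normaliser = 0.1·0.2011 + 0.15·0.5223 + 0.45·0.2765; P(genus P) ≈ 0.0902, P(genus Q) ≈ 0.3515, P(genus R) ≈ 0.5583
After 'absent': normaliser = 0.1·0.0902 + 0.15·0.3515 + 0.45·0.5583; P(genus P) ≈ 0.0288, P(genus Q) ≈ 0.1685, P(genus R) ≈ 0.8027

0.803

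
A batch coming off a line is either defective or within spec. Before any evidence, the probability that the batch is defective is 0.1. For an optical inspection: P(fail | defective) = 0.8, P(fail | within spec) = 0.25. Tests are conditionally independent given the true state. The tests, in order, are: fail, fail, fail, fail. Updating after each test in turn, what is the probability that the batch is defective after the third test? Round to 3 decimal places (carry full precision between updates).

Apply Bayes' rule sequentially, carrying P(defective) forward.
After 'fail': P(defective) = 0.8·0.1000 / (0.8·0.1000 + 0.25·0.9000) ≈ 0.2623
After 'fail': P(defective) = 0.8·0.2623 / (0.8·0.2623 + 0.25·0.7377) ≈ 0.5322
After 'fail': P(defective) = 0.8·0.5322 / (0.8·0.5322 + 0.25·0.4678) ≈ 0.7845

0.785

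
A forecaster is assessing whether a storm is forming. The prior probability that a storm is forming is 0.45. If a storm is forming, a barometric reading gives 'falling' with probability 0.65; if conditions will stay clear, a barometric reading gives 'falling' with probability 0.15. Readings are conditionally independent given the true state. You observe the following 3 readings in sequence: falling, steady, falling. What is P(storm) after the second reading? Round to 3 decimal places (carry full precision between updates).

0.593

After 'falling': P(storm) = 0.65·0.4500 / (0.65·0.4500 + 0.15·0.5500) ≈ 0.7800
After 'steady': P(storm) = 0.35·0.7800 / (0.35·0.7800 + 0.85·0.2200) ≈ 0.5935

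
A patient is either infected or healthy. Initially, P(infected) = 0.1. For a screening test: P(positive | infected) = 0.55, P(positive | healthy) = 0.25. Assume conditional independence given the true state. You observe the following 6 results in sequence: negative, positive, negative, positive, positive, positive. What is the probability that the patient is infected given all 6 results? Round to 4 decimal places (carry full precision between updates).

After 'negative': P(infected) = 0.45·0.1000 / (0.45·0.1000 + 0.75·0.9000) ≈ 0.0625
After 'positive': P(infected) = 0.55·0.0625 / (0.55·0.0625 + 0.25·0.9375) ≈ 0.1279
After 'negative': P(infected) = 0.45·0.1279 / (0.45·0.1279 + 0.75·0.8721) ≈ 0.0809
After 'positive': P(infected) = 0.55·0.0809 / (0.55·0.0809 + 0.25·0.9191) ≈ 0.1622
After 'positive': P(infected) = 0.55·0.1622 / (0.55·0.1622 + 0.25·0.8378) ≈ 0.2987
After 'positive': P(infected) = 0.55·0.2987 / (0.55·0.2987 + 0.25·0.7013) ≈ 0.4837

0.4837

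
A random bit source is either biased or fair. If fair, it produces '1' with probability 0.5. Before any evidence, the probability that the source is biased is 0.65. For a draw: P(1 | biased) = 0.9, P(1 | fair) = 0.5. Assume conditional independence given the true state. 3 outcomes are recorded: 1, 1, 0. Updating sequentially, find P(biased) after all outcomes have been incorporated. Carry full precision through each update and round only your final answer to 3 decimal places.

0.546

After '1': P(biased) = 0.9·0.6500 / (0.9·0.6500 + 0.5·0.3500) ≈ 0.7697
After '1': P(biased) = 0.9·0.7697 / (0.9·0.7697 + 0.5·0.2303) ≈ 0.8575
After '0': P(biased) = 0.1·0.8575 / (0.1·0.8575 + 0.5·0.1425) ≈ 0.5462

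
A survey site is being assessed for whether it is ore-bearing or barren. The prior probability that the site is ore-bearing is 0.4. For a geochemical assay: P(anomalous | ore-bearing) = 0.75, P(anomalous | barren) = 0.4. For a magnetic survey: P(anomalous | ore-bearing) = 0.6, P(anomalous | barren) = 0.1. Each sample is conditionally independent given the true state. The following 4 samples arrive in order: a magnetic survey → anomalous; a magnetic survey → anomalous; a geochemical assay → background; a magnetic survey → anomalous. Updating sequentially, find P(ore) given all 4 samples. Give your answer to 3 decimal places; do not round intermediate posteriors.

After a magnetic survey='anomalous': P(ore) = 0.6·0.4000 / (0.6·0.4000 + 0.1·0.6000) ≈ 0.8000
After a magnetic survey='anomalous': P(ore) = 0.6·0.8000 / (0.6·0.8000 + 0.1·0.2000) ≈ 0.9600
After a geochemical assay='background': P(ore) = 0.25·0.9600 / (0.25·0.9600 + 0.6·0.0400) ≈ 0.9091
After a magnetic survey='anomalous': P(ore) = 0.6·0.9091 / (0.6·0.9091 + 0.1·0.0909) ≈ 0.9836

0.984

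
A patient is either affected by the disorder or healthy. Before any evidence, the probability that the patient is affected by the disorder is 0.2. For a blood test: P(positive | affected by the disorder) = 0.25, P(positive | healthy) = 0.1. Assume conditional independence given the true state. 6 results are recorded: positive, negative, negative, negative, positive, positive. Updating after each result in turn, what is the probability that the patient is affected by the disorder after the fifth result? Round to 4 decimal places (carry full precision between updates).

After 'positive': P(affected) = 0.25·0.2000 / (0.25·0.2000 + 0.1·0.8000) ≈ 0.3846
After 'negative': P(affected) = 0.75·0.3846 / (0.75·0.3846 + 0.9·0.6154) ≈ 0.3425
After 'negative': P(affected) = 0.75·0.3425 / (0.75·0.3425 + 0.9·0.6575) ≈ 0.3027
After 'negative': P(affected) = 0.75·0.3027 / (0.75·0.3027 + 0.9·0.6973) ≈ 0.2656
After 'positive': P(affected) = 0.25·0.2656 / (0.25·0.2656 + 0.1·0.7344) ≈ 0.4749

0.4749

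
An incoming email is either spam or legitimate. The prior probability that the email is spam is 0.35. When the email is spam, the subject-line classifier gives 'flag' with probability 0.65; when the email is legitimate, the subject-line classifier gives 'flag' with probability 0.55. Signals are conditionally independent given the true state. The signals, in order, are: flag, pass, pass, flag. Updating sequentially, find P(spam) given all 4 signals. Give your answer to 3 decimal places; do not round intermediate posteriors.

After 'flag': P(spam) = 0.65·0.3500 / (0.65·0.3500 + 0.55·0.6500) ≈ 0.3889
After 'pass': P(spam) = 0.35·0.3889 / (0.35·0.3889 + 0.45·0.6111) ≈ 0.3311
After 'pass': P(spam) = 0.35·0.3311 / (0.35·0.3311 + 0.45·0.6689) ≈ 0.2780
After 'flag': P(spam) = 0.65·0.2780 / (0.65·0.2780 + 0.55·0.7220) ≈ 0.3127

0.313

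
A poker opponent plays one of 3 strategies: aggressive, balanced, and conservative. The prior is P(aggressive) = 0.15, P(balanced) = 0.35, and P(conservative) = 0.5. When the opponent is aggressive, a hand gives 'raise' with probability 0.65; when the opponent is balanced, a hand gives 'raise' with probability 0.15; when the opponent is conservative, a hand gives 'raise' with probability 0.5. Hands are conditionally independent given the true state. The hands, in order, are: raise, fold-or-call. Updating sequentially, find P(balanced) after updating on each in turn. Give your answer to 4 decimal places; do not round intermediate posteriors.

0.2190

Apply Bayes' rule sequentially, carrying P(balanced) forward.
After 'raise': normaliser = 0.65·0.1500 + 0.15·0.3500 + 0.5·0.5000; P(aggressive) ≈ 0.2437, P(balanced) ≈ 0.1313, P(conservative) ≈ 0.6250
After 'fold-or-call': normaliser = 0.35·0.2437 + 0.85·0.1313 + 0.5·0.6250; P(aggressive) ≈ 0.1675, P(balanced) ≈ 0.2190, P(conservative) ≈ 0.6135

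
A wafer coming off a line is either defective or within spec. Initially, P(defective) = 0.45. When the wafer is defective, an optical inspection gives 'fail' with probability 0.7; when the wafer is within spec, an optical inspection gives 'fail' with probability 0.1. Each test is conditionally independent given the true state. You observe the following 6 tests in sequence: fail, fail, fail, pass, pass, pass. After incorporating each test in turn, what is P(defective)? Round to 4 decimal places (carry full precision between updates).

Each posterior becomes the prior for the next update.
After 'fail': P(defective) = 0.7·0.4500 / (0.7·0.4500 + 0.1·0.5500) ≈ 0.8514
After 'fail': P(defective) = 0.7·0.8514 / (0.7·0.8514 + 0.1·0.1486) ≈ 0.9757
After 'fail': P(defective) = 0.7·0.9757 / (0.7·0.9757 + 0.1·0.0243) ≈ 0.9964
After 'pass': P(defective) = 0.3·0.9964 / (0.3·0.9964 + 0.9·0.0036) ≈ 0.9894
After 'pass': P(defective) = 0.3·0.9894 / (0.3·0.9894 + 0.9·0.0106) ≈ 0.9689
After 'pass': P(defective) = 0.3·0.9689 / (0.3·0.9689 + 0.9·0.0311) ≈ 0.9122

0.9122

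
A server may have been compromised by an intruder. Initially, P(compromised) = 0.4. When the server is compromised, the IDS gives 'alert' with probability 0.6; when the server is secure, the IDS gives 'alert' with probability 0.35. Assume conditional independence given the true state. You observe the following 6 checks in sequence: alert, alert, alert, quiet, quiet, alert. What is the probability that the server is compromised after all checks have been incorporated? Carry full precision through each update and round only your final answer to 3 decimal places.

0.686

Each posterior becomes the prior for the next update.
After 'alert': P(compromised) = 0.6·0.4000 / (0.6·0.4000 + 0.35·0.6000) ≈ 0.5333
After 'alert': P(compromised) = 0.6·0.5333 / (0.6·0.5333 + 0.35·0.4667) ≈ 0.6621
After 'alert': P(compromised) = 0.6·0.6621 / (0.6·0.6621 + 0.35·0.3379) ≈ 0.7706
After 'quiet': P(compromised) = 0.4·0.7706 / (0.4·0.7706 + 0.65·0.2294) ≈ 0.6739
After 'quiet': P(compromised) = 0.4·0.6739 / (0.4·0.6739 + 0.65·0.3261) ≈ 0.5598
After 'alert': P(compromised) = 0.6·0.5598 / (0.6·0.5598 + 0.35·0.4402) ≈ 0.6856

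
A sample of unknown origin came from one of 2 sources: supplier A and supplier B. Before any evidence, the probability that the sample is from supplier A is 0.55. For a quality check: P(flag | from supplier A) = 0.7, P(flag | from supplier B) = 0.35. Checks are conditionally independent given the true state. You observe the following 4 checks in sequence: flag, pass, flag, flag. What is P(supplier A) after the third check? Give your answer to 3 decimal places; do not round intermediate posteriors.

After 'flag': P(supplier A) = 0.7·0.5500 / (0.7·0.5500 + 0.35·0.4500) ≈ 0.7097
After 'pass': P(supplier A) = 0.3·0.7097 / (0.3·0.7097 + 0.65·0.2903) ≈ 0.5301
After 'flag': P(supplier A) = 0.7·0.5301 / (0.7·0.5301 + 0.35·0.4699) ≈ 0.6929

0.693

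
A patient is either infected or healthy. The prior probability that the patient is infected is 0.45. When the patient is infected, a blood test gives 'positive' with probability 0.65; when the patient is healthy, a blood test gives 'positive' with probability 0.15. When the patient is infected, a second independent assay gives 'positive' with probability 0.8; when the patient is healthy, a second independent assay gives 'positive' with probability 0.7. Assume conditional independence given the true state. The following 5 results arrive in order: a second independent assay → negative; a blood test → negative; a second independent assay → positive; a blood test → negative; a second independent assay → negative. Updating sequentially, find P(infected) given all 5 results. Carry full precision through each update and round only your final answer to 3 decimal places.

0.066

After a second independent assay='negative': P(infected) = 0.2·0.4500 / (0.2·0.4500 + 0.3·0.5500) ≈ 0.3529
After a blood test='negative': P(infected) = 0.35·0.3529 / (0.35·0.3529 + 0.85·0.6471) ≈ 0.1834
After a second independent assay='positive': P(infected) = 0.8·0.1834 / (0.8·0.1834 + 0.7·0.8166) ≈ 0.2043
After a blood test='negative': P(infected) = 0.35·0.2043 / (0.35·0.2043 + 0.85·0.7957) ≈ 0.0956
After a second independent assay='negative': P(infected) = 0.2·0.0956 / (0.2·0.0956 + 0.3·0.9044) ≈ 0.0658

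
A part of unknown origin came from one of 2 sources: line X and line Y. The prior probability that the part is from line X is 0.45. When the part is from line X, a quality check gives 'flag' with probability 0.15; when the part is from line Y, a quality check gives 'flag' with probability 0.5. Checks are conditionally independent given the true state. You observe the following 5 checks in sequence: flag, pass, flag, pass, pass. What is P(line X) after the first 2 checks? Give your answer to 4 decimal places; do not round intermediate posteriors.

0.2944

After 'flag': P(line X) = 0.15·0.4500 / (0.15·0.4500 + 0.5·0.5500) ≈ 0.1971
After 'pass': P(line X) = 0.85·0.1971 / (0.85·0.1971 + 0.5·0.8029) ≈ 0.2944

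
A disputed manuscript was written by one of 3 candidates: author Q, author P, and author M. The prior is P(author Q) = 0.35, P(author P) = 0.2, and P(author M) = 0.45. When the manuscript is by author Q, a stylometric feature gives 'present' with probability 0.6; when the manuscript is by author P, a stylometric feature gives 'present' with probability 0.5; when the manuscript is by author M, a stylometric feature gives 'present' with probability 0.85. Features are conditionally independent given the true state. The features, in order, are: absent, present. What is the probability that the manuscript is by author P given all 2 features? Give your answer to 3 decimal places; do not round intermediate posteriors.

0.261

Each posterior becomes the prior for the next update.
After 'absent': normaliser = 0.4·0.3500 + 0.5·0.2000 + 0.15·0.4500; P(author Q) ≈ 0.4553, P(author P) ≈ 0.3252, P(author M) ≈ 0.2195
After 'present': normaliser = 0.6·0.4553 + 0.5·0.3252 + 0.85·0.2195; P(author Q) ≈ 0.4389, P(author P) ≈ 0.2613, P(author M) ≈ 0.2998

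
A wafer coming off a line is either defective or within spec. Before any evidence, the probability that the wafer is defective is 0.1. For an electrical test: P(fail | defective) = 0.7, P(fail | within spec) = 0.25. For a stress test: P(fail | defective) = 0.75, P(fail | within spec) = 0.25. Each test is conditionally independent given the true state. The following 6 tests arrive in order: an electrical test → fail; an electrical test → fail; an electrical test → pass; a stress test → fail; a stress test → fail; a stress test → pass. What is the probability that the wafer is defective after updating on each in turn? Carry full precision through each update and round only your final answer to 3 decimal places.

Each posterior becomes the prior for the next update.
After an electrical test='fail': P(defective) = 0.7·0.1000 / (0.7·0.1000 + 0.25·0.9000) ≈ 0.2373
After an electrical test='fail': P(defective) = 0.7·0.2373 / (0.7·0.2373 + 0.25·0.7627) ≈ 0.4656
After an electrical test='pass': P(defective) = 0.3·0.4656 / (0.3·0.4656 + 0.75·0.5344) ≈ 0.2584
After a stress test='fail': P(defective) = 0.75·0.2584 / (0.75·0.2584 + 0.25·0.7416) ≈ 0.5111
After a stress test='fail': P(defective) = 0.75·0.5111 / (0.75·0.5111 + 0.25·0.4889) ≈ 0.7582
After a stress test='pass': P(defective) = 0.25·0.7582 / (0.25·0.7582 + 0.75·0.2418) ≈ 0.5111

0.511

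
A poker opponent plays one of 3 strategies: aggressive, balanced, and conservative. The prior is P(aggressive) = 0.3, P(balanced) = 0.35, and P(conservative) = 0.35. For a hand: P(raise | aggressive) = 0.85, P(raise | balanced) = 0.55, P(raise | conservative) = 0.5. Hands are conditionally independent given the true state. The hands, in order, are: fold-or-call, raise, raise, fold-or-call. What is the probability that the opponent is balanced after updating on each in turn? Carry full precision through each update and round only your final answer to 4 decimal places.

Each posterior becomes the prior for the next update.
After 'fold-or-call': normaliser = 0.15·0.3000 + 0.45·0.3500 + 0.5·0.3500; P(aggressive) ≈ 0.1192, P(balanced) ≈ 0.4172, P(conservative) ≈ 0.4636
After 'raise': normaliser = 0.85·0.1192 + 0.55·0.4172 + 0.5·0.4636; P(aggressive) ≈ 0.1801, P(balanced) ≈ 0.4079, P(conservative) ≈ 0.4120
After 'raise': normaliser = 0.85·0.1801 + 0.55·0.4079 + 0.5·0.4120; P(aggressive) ≈ 0.2624, P(balanced) ≈ 0.3845, P(conservative) ≈ 0.3531
After 'fold-or-call': normaliser = 0.15·0.2624 + 0.45·0.3845 + 0.5·0.3531; P(aggressive) ≈ 0.1012, P(balanced) ≈ 0.4449, P(conservative) ≈ 0.4539

0.4449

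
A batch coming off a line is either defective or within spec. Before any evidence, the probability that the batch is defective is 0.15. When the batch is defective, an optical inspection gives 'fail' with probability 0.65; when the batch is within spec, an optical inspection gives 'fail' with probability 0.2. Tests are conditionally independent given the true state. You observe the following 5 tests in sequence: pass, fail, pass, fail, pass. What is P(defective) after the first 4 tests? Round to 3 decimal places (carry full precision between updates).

0.263

After 'pass': P(defective) = 0.35·0.1500 / (0.35·0.1500 + 0.8·0.8500) ≈ 0.0717
After 'fail': P(defective) = 0.65·0.0717 / (0.65·0.0717 + 0.2·0.9283) ≈ 0.2006
After 'pass': P(defective) = 0.35·0.2006 / (0.35·0.2006 + 0.8·0.7994) ≈ 0.0989
After 'fail': P(defective) = 0.65·0.0989 / (0.65·0.0989 + 0.2·0.9011) ≈ 0.2630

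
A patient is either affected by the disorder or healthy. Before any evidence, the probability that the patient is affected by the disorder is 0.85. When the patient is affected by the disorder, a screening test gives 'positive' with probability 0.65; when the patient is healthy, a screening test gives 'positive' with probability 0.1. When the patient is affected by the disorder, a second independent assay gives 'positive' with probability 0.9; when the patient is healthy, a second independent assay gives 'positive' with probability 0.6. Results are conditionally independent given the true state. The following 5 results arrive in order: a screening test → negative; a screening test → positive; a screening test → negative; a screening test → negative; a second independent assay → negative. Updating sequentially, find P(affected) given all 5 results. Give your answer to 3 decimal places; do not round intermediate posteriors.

0.351

Each posterior becomes the prior for the next update.
After a screening test='negative': P(affected) = 0.35·0.8500 / (0.35·0.8500 + 0.9·0.1500) ≈ 0.6879
After a screening test='positive': P(affected) = 0.65·0.6879 / (0.65·0.6879 + 0.1·0.3121) ≈ 0.9347
After a screening test='negative': P(affected) = 0.35·0.9347 / (0.35·0.9347 + 0.9·0.0653) ≈ 0.8478
After a screening test='negative': P(affected) = 0.35·0.8478 / (0.35·0.8478 + 0.9·0.1522) ≈ 0.6842
After a second independent assay='negative': P(affected) = 0.1·0.6842 / (0.1·0.6842 + 0.4·0.3158) ≈ 0.3513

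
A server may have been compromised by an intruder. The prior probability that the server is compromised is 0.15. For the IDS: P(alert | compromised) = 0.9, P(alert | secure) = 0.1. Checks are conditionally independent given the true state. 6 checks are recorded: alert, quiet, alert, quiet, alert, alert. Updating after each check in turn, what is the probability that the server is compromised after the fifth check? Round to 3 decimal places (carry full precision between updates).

After 'alert': P(compromised) = 0.9·0.1500 / (0.9·0.1500 + 0.1·0.8500) ≈ 0.6136
After 'quiet': P(compromised) = 0.1·0.6136 / (0.1·0.6136 + 0.9·0.3864) ≈ 0.1500
After 'alert': P(compromised) = 0.9·0.1500 / (0.9·0.1500 + 0.1·0.8500) ≈ 0.6136
After 'quiet': P(compromised) = 0.1·0.6136 / (0.1·0.6136 + 0.9·0.3864) ≈ 0.1500
After 'alert': P(compromised) = 0.9·0.1500 / (0.9·0.1500 + 0.1·0.8500) ≈ 0.6136

0.614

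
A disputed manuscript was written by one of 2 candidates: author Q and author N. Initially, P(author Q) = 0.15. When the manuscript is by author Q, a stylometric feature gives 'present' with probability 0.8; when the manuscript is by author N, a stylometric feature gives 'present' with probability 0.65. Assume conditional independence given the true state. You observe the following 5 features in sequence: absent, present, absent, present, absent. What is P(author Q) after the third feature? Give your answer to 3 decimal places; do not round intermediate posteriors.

Each posterior becomes the prior for the next update.
After 'absent': P(author Q) = 0.2·0.1500 / (0.2·0.1500 + 0.35·0.8500) ≈ 0.0916
After 'present': P(author Q) = 0.8·0.0916 / (0.8·0.0916 + 0.65·0.9084) ≈ 0.1104
After 'absent': P(author Q) = 0.2·0.1104 / (0.2·0.1104 + 0.35·0.8896) ≈ 0.0662

0.066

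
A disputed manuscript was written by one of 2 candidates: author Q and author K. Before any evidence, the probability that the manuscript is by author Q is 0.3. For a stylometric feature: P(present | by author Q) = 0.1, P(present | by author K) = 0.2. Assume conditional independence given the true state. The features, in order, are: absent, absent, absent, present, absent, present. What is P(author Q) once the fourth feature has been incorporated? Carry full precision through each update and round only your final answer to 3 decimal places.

Each posterior becomes the prior for the next update.
After 'absent': P(author Q) = 0.9·0.3000 / (0.9·0.3000 + 0.8·0.7000) ≈ 0.3253
After 'absent': P(author Q) = 0.9·0.3253 / (0.9·0.3253 + 0.8·0.6747) ≈ 0.3517
After 'absent': P(author Q) = 0.9·0.3517 / (0.9·0.3517 + 0.8·0.6483) ≈ 0.3790
After 'present': P(author Q) = 0.1·0.3790 / (0.1·0.3790 + 0.2·0.6210) ≈ 0.2338

0.234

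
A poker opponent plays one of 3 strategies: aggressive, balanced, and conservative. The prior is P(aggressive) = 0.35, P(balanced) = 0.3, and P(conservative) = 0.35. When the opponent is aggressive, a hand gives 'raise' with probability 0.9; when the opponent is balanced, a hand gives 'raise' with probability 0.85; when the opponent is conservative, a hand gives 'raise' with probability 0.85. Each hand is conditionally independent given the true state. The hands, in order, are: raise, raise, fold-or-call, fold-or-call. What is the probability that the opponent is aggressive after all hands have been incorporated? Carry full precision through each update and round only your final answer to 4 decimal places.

0.2115

After 'raise': normaliser = 0.9·0.3500 + 0.85·0.3000 + 0.85·0.3500; P(aggressive) ≈ 0.3631, P(balanced) ≈ 0.2939, P(conservative) ≈ 0.3429
After 'raise': normaliser = 0.9·0.3631 + 0.85·0.2939 + 0.85·0.3429; P(aggressive) ≈ 0.3764, P(balanced) ≈ 0.2878, P(conservative) ≈ 0.3358
After 'fold-or-call': normaliser = 0.1·0.3764 + 0.15·0.2878 + 0.15·0.3358; P(aggressive) ≈ 0.2870, P(balanced) ≈ 0.3291, P(conservative) ≈ 0.3839
After 'fold-or-call': normaliser = 0.1·0.2870 + 0.15·0.3291 + 0.15·0.3839; P(aggressive) ≈ 0.2115, P(balanced) ≈ 0.3639, P(conservative) ≈ 0.4246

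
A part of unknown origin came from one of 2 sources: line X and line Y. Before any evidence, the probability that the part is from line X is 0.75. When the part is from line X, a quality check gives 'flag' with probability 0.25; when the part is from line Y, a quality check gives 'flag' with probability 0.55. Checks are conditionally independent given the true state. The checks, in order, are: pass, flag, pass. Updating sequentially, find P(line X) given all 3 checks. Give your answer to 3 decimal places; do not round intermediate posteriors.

After 'pass': P(line X) = 0.75·0.7500 / (0.75·0.7500 + 0.45·0.2500) ≈ 0.8333
After 'flag': P(line X) = 0.25·0.8333 / (0.25·0.8333 + 0.55·0.1667) ≈ 0.6944
After 'pass': P(line X) = 0.75·0.6944 / (0.75·0.6944 + 0.45·0.3056) ≈ 0.7911

0.791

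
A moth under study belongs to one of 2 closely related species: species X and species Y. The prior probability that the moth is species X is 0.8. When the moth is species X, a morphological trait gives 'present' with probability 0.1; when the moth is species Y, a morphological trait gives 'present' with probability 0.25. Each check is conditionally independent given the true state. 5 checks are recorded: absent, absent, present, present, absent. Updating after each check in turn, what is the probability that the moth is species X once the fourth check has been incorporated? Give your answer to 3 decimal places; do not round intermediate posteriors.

0.480

After 'absent': P(species X) = 0.9·0.8000 / (0.9·0.8000 + 0.75·0.2000) ≈ 0.8276
After 'absent': P(species X) = 0.9·0.8276 / (0.9·0.8276 + 0.75·0.1724) ≈ 0.8521
After 'present': P(species X) = 0.1·0.8521 / (0.1·0.8521 + 0.25·0.1479) ≈ 0.6973
After 'present': P(species X) = 0.1·0.6973 / (0.1·0.6973 + 0.25·0.3027) ≈ 0.4796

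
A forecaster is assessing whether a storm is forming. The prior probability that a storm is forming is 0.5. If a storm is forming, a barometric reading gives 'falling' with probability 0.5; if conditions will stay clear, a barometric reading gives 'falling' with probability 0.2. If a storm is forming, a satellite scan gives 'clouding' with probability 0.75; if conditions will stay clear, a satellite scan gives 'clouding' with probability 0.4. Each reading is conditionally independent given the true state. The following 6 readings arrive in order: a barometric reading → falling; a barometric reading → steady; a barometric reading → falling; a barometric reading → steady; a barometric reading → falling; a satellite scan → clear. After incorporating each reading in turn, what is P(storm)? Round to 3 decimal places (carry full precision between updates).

0.718

Apply Bayes' rule sequentially, carrying P(storm) forward.
After a barometric reading='falling': P(storm) = 0.5·0.5000 / (0.5·0.5000 + 0.2·0.5000) ≈ 0.7143
After a barometric reading='steady': P(storm) = 0.5·0.7143 / (0.5·0.7143 + 0.8·0.2857) ≈ 0.6098
After a barometric reading='falling': P(storm) = 0.5·0.6098 / (0.5·0.6098 + 0.2·0.3902) ≈ 0.7962
After a barometric reading='steady': P(storm) = 0.5·0.7962 / (0.5·0.7962 + 0.8·0.2038) ≈ 0.7094
After a barometric reading='falling': P(storm) = 0.5·0.7094 / (0.5·0.7094 + 0.2·0.2906) ≈ 0.8592
After a satellite scan='clear': P(storm) = 0.25·0.8592 / (0.25·0.8592 + 0.6·0.1408) ≈ 0.7178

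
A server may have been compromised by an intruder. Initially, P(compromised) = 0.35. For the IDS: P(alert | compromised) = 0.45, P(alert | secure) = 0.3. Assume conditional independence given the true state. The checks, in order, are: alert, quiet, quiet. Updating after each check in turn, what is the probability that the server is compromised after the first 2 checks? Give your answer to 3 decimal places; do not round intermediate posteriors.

0.388

Apply Bayes' rule sequentially, carrying P(compromised) forward.
After 'alert': P(compromised) = 0.45·0.3500 / (0.45·0.3500 + 0.3·0.6500) ≈ 0.4468
After 'quiet': P(compromised) = 0.55·0.4468 / (0.55·0.4468 + 0.7·0.5532) ≈ 0.3882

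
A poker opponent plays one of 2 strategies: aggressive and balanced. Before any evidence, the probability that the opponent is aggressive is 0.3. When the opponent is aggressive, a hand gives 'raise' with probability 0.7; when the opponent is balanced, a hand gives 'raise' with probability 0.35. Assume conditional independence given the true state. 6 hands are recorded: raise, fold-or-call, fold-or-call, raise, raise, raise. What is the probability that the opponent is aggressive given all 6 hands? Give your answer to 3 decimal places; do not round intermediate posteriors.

After 'raise': P(aggressive) = 0.7·0.3000 / (0.7·0.3000 + 0.35·0.7000) ≈ 0.4615
After 'fold-or-call': P(aggressive) = 0.3·0.4615 / (0.3·0.4615 + 0.65·0.5385) ≈ 0.2835
After 'fold-or-call': P(aggressive) = 0.3·0.2835 / (0.3·0.2835 + 0.65·0.7165) ≈ 0.1544
After 'raise': P(aggressive) = 0.7·0.1544 / (0.7·0.1544 + 0.35·0.8456) ≈ 0.2675
After 'raise': P(aggressive) = 0.7·0.2675 / (0.7·0.2675 + 0.35·0.7325) ≈ 0.4221
After 'raise': P(aggressive) = 0.7·0.4221 / (0.7·0.4221 + 0.35·0.5779) ≈ 0.5936

0.594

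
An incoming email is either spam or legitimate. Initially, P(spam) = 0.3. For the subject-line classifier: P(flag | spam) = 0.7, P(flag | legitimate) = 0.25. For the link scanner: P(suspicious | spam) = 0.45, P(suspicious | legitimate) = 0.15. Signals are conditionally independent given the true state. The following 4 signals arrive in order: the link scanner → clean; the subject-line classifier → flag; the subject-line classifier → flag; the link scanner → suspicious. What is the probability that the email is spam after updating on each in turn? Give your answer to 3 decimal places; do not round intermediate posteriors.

0.867

After the link scanner='clean': P(spam) = 0.55·0.3000 / (0.55·0.3000 + 0.85·0.7000) ≈ 0.2171
After the subject-line classifier='flag': P(spam) = 0.7·0.2171 / (0.7·0.2171 + 0.25·0.7829) ≈ 0.4371
After the subject-line classifier='flag': P(spam) = 0.7·0.4371 / (0.7·0.4371 + 0.25·0.5629) ≈ 0.6850
After the link scanner='suspicious': P(spam) = 0.45·0.6850 / (0.45·0.6850 + 0.15·0.3150) ≈ 0.8671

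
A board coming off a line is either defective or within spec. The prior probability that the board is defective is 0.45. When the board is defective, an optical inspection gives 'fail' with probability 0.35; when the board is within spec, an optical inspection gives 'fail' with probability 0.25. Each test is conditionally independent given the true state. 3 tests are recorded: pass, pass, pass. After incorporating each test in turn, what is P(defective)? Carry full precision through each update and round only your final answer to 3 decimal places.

After 'pass': P(defective) = 0.65·0.4500 / (0.65·0.4500 + 0.75·0.5500) ≈ 0.4149
After 'pass': P(defective) = 0.65·0.4149 / (0.65·0.4149 + 0.75·0.5851) ≈ 0.3806
After 'pass': P(defective) = 0.65·0.3806 / (0.65·0.3806 + 0.75·0.6194) ≈ 0.3475

0.348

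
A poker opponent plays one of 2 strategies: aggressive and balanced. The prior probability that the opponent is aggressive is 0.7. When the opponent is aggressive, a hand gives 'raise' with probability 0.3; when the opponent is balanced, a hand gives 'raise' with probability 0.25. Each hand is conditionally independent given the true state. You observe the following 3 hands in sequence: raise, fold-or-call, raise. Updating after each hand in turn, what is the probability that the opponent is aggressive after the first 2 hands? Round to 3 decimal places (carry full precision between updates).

0.723

Apply Bayes' rule sequentially, carrying P(aggressive) forward.
After 'raise': P(aggressive) = 0.3·0.7000 / (0.3·0.7000 + 0.25·0.3000) ≈ 0.7368
After 'fold-or-call': P(aggressive) = 0.7·0.7368 / (0.7·0.7368 + 0.75·0.2632) ≈ 0.7232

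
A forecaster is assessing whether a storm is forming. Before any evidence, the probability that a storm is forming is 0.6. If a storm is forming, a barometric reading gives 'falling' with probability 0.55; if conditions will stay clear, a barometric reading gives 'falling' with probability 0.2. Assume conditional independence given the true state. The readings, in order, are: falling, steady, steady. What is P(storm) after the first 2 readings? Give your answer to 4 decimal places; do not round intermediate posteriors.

Apply Bayes' rule sequentially, carrying P(storm) forward.
After 'falling': P(storm) = 0.55·0.6000 / (0.55·0.6000 + 0.2·0.4000) ≈ 0.8049
After 'steady': P(storm) = 0.45·0.8049 / (0.45·0.8049 + 0.8·0.1951) ≈ 0.6988

0.6988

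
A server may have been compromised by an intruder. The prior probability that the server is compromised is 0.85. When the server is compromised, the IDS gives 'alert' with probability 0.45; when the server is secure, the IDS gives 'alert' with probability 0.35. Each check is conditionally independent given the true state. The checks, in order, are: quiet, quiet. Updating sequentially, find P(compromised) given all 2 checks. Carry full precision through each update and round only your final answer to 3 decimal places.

0.802

After 'quiet': P(compromised) = 0.55·0.8500 / (0.55·0.8500 + 0.65·0.1500) ≈ 0.8274
After 'quiet': P(compromised) = 0.55·0.8274 / (0.55·0.8274 + 0.65·0.1726) ≈ 0.8023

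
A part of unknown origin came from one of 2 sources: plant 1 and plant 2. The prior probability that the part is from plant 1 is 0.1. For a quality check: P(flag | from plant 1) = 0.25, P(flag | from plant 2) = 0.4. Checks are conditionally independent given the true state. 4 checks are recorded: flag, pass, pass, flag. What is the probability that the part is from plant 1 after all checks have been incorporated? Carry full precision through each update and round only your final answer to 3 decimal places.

Each posterior becomes the prior for the next update.
After 'flag': P(plant 1) = 0.25·0.1000 / (0.25·0.1000 + 0.4·0.9000) ≈ 0.0649
After 'pass': P(plant 1) = 0.75·0.0649 / (0.75·0.0649 + 0.6·0.9351) ≈ 0.0799
After 'pass': P(plant 1) = 0.75·0.0799 / (0.75·0.0799 + 0.6·0.9201) ≈ 0.0979
After 'flag': P(plant 1) = 0.25·0.0979 / (0.25·0.0979 + 0.4·0.9021) ≈ 0.0635

0.064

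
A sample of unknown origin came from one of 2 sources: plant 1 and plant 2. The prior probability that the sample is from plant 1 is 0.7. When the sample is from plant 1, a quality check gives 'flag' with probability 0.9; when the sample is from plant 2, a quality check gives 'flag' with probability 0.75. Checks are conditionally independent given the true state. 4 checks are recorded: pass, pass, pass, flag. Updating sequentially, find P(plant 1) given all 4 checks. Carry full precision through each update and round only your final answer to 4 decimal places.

Apply Bayes' rule sequentially, carrying P(plant 1) forward.
After 'pass': P(plant 1) = 0.1·0.7000 / (0.1·0.7000 + 0.25·0.3000) ≈ 0.4828
After 'pass': P(plant 1) = 0.1·0.4828 / (0.1·0.4828 + 0.25·0.5172) ≈ 0.2718
After 'pass': P(plant 1) = 0.1·0.2718 / (0.1·0.2718 + 0.25·0.7282) ≈ 0.1299
After 'flag': P(plant 1) = 0.9·0.1299 / (0.9·0.1299 + 0.75·0.8701) ≈ 0.1520

0.1520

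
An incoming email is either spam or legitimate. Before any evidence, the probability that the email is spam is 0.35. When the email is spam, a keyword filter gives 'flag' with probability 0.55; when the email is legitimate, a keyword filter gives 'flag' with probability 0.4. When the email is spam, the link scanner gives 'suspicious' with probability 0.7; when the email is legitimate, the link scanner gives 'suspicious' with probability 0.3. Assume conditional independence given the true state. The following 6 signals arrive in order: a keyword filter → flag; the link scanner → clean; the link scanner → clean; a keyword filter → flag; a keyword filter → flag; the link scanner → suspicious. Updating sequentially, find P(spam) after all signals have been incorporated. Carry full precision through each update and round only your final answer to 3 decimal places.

Apply Bayes' rule sequentially, carrying P(spam) forward.
After a keyword filter='flag': P(spam) = 0.55·0.3500 / (0.55·0.3500 + 0.4·0.6500) ≈ 0.4254
After the link scanner='clean': P(spam) = 0.3·0.4254 / (0.3·0.4254 + 0.7·0.5746) ≈ 0.2409
After the link scanner='clean': P(spam) = 0.3·0.2409 / (0.3·0.2409 + 0.7·0.7591) ≈ 0.1197
After a keyword filter='flag': P(spam) = 0.55·0.1197 / (0.55·0.1197 + 0.4·0.8803) ≈ 0.1575
After a keyword filter='flag': P(spam) = 0.55·0.1575 / (0.55·0.1575 + 0.4·0.8425) ≈ 0.2045
After the link scanner='suspicious': P(spam) = 0.7·0.2045 / (0.7·0.2045 + 0.3·0.7955) ≈ 0.3750

0.375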